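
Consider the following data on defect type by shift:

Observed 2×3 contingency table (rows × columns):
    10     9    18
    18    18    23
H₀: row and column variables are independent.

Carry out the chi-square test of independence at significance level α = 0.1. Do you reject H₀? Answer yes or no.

Row totals [37, 59], col totals [28, 27, 41], n=96
χ² = (10−10.79)²/10.79 + (9−10.41)²/10.41 + (18−15.80)²/15.80 + (18−17.21)²/17.21 + (18−16.59)²/16.59 + (23−25.20)²/25.20 = 0.9011
df = 2
p-value (upper-tail) = 0.63727
At α=0.1: p ≥ α → fail to reject H₀

reject H₀: no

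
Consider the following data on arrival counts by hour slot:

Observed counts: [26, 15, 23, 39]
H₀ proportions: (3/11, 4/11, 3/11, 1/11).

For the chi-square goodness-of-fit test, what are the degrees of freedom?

degrees of freedom = 3

df = k − 1 = 4 − 1 = 3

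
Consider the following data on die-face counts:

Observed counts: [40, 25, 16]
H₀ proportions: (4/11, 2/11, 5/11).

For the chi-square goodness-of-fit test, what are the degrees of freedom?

degrees of freedom = 2

df = k − 1 = 3 − 1 = 2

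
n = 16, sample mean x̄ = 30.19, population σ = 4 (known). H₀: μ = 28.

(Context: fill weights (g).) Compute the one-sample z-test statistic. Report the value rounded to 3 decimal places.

test statistic = 2.190

SE = σ/√n = 4/√16 = 1.0000
z = (x̄−μ₀)/SE = (30.19−28)/1.0000 = 2.1900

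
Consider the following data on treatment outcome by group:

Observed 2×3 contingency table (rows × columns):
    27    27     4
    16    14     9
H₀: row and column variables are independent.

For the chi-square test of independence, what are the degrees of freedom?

degrees of freedom = 2

df = (r−1)(c−1) = (2−1)·(3−1) = 2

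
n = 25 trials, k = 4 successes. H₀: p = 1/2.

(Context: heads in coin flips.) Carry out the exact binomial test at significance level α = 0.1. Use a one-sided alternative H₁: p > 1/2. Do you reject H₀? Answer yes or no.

reject H₀: no

Exact binomial: n=25, k=4, p₀=1/2=0.5000
P(X≥4) from Σ C(n,i)·p₀^i·(1−p₀)^(n−i)
p-value (one-sided, H₁ greater) = 0.99992
At α=0.1: p ≥ α → fail to reject H₀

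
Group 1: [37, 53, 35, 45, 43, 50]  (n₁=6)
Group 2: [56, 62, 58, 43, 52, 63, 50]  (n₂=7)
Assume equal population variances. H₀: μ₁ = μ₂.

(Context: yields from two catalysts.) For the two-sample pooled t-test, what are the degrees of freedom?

degrees of freedom = 11

df = n₁ + n₂ − 2 = 6 + 7 − 2 = 11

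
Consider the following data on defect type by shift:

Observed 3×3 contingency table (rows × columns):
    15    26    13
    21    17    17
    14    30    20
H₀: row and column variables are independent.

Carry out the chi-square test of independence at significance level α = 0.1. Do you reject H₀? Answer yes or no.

Row totals [54, 55, 64], col totals [50, 73, 50], n=173
χ² = (15−15.61)²/15.61 + (26−22.79)²/22.79 + (13−15.61)²/15.61 + (21−15.90)²/15.90 + (17−23.21)²/23.21 + (17−15.90)²/15.90 + (14−18.50)²/18.50 + (30−27.01)²/27.01 + (20−18.50)²/18.50 = 5.8360
df = 4
p-value (upper-tail) = 0.21174
At α=0.1: p ≥ α → fail to reject H₀

reject H₀: no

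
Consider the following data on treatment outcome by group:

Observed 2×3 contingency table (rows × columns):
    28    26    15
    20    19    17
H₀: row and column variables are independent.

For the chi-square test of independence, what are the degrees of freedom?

degrees of freedom = 2

df = (r−1)(c−1) = (2−1)·(3−1) = 2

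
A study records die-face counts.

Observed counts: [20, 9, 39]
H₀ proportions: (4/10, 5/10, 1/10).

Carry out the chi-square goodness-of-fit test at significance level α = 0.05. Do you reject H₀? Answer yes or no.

n = 68; E_i = n·p_i = [27.20, 34.00, 6.80]
χ² = (20−27.20)²/27.20 + (9−34.00)²/34.00 + (39−6.80)²/6.80 = 172.7647
df = 2
p-value (upper-tail) = 0.00000
At α=0.05: p < α → reject H₀

reject H₀: yes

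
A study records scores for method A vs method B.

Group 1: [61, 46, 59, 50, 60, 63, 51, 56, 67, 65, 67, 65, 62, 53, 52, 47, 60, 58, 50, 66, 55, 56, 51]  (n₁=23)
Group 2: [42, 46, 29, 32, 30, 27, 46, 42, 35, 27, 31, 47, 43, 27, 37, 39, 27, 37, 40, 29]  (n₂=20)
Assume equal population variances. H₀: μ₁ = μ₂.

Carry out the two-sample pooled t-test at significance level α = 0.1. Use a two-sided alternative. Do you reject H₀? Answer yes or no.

reject H₀: yes

x̄₁=57.391, s₁=6.549, n₁=23
x̄₂=35.650, s₂=7.132, n₂=20
s_p² = [22·6.549² + 19·7.132²]/41 = 46.5861
SE = √(s_p²·(1/23+1/20)) = 2.0868
t = (57.391−35.650)/2.0868 = 10.4184
df = 41
p-value (two-sided) = 0.00000
At α=0.1: p < α → reject H₀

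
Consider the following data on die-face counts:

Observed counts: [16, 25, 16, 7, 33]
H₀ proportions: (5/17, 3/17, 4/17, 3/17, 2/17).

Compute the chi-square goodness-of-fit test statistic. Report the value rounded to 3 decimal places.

test statistic = 57.992

n = 97; E_i = n·p_i = [28.53, 17.12, 22.82, 17.12, 11.41]
χ² = (16−28.53)²/28.53 + (25−17.12)²/17.12 + (16−22.82)²/22.82 + (7−17.12)²/17.12 + (33−11.41)²/11.41 = 57.9921
df = 4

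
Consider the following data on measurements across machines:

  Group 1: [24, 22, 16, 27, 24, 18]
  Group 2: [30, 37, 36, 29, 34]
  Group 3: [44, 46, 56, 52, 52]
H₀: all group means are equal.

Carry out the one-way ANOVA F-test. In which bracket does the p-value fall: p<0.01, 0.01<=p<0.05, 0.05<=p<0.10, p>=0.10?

p-value bracket: p<0.01

Group means [21.83, 33.20, 50.00], grand mean 34.188
SSB = Σnᵢ(x̄ᵢ−x̄)² = 2170.804; SSW = ΣΣ(x−x̄ᵢ)² = 231.633
MSB = 2170.804/2 = 1085.4021; MSW = 231.633/13 = 17.8179
F = MSB/MSW = 60.9162
df = (2, 13)
p-value (upper-tail) = 0.00000
→ bracket: p<0.01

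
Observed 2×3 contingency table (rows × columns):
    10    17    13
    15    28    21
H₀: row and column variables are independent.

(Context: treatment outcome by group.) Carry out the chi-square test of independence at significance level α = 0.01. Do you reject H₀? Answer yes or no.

reject H₀: no

Row totals [40, 64], col totals [25, 45, 34], n=104
χ² = (10−9.62)²/9.62 + (17−17.31)²/17.31 + (13−13.08)²/13.08 + (15−15.38)²/15.38 + (28−27.69)²/27.69 + (21−20.92)²/20.92 = 0.0346
df = 2
p-value (upper-tail) = 0.98284
At α=0.01: p ≥ α → fail to reject H₀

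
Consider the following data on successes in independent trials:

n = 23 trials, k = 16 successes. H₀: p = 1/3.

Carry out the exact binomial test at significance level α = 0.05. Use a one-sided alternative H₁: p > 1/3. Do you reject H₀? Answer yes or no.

Exact binomial: n=23, k=16, p₀=1/3=0.3333
P(X≥16) from Σ C(n,i)·p₀^i·(1−p₀)^(n−i)
p-value (one-sided, H₁ greater) = 0.00042
At α=0.05: p < α → reject H₀

reject H₀: yes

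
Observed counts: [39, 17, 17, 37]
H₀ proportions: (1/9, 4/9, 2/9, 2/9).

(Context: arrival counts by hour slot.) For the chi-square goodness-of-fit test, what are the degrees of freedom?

degrees of freedom = 3

df = k − 1 = 4 − 1 = 3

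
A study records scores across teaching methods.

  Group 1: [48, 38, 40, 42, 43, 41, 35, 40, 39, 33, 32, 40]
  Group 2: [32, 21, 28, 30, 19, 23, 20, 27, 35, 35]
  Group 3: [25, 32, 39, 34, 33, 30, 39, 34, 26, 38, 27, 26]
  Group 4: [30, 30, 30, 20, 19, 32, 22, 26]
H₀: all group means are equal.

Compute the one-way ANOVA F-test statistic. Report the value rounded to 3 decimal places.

test statistic = 14.331

Group means [39.25, 27.00, 31.92, 26.12], grand mean 31.738
SSB = Σnᵢ(x̄ᵢ−x̄)² = 1154.077; SSW = ΣΣ(x−x̄ᵢ)² = 1020.042
MSB = 1154.077/3 = 384.6925; MSW = 1020.042/38 = 26.8432
F = MSB/MSW = 14.3311
df = (3, 38)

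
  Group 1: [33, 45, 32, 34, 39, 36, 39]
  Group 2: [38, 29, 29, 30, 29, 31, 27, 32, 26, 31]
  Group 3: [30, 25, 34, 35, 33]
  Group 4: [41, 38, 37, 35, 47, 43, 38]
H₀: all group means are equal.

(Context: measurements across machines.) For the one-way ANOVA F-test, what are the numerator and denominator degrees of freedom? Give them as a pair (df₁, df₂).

degrees of freedom = [3, 25]

k = 4 groups, N = 29 total
df = (k−1, N−k) = (4−1, 29−4) = (3, 25)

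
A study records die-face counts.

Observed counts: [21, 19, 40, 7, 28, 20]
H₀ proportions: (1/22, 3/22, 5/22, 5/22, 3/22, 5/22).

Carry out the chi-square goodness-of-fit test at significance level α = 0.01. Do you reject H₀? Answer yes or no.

reject H₀: yes

n = 135; E_i = n·p_i = [6.14, 18.41, 30.68, 30.68, 18.41, 30.68]
χ² = (21−6.14)²/6.14 + (19−18.41)²/18.41 + (40−30.68)²/30.68 + (7−30.68)²/30.68 + (28−18.41)²/18.41 + (20−30.68)²/30.68 = 65.8464
df = 5
p-value (upper-tail) = 0.00000
At α=0.01: p < α → reject H₀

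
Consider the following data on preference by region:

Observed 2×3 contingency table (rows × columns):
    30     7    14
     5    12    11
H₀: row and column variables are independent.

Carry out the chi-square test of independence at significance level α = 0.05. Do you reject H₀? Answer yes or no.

reject H₀: yes

Row totals [51, 28], col totals [35, 19, 25], n=79
χ² = (30−22.59)²/22.59 + (7−12.27)²/12.27 + (14−16.14)²/16.14 + (5−12.41)²/12.41 + (12−6.73)²/6.73 + (11−8.86)²/8.86 = 14.0256
df = 2
p-value (upper-tail) = 0.00090
At α=0.05: p < α → reject H₀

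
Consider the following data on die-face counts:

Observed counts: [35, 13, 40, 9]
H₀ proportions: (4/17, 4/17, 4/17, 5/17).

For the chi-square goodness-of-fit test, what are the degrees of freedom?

df = k − 1 = 4 − 1 = 3

degrees of freedom = 3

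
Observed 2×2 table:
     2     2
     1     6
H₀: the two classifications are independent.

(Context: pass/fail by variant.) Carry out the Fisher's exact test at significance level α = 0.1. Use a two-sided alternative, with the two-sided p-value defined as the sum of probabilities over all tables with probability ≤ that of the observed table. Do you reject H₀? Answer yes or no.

Margins: r₁=4, r₂=7, c₁=3, c₂=8, n=11
p_obs = C(4,2)·C(7,1)/C(11,3); sum pmf over tables with pmf ≤ p_obs
p-value (two-sided) = 0.49091
At α=0.1: p ≥ α → fail to reject H₀

reject H₀: no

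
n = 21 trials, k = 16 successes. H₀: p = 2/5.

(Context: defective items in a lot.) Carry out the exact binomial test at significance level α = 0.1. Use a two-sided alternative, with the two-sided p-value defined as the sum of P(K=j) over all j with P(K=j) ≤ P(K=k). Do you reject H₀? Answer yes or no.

Exact binomial: n=21, k=16, p₀=2/5=0.4000
P(X=j) = C(n,j)·p₀^j·(1−p₀)^(n−j); p = Σ P(X=j) over j with P(X=j) ≤ P(X=16)
p-value (two-sided) = 0.00116
At α=0.1: p < α → reject H₀

reject H₀: yes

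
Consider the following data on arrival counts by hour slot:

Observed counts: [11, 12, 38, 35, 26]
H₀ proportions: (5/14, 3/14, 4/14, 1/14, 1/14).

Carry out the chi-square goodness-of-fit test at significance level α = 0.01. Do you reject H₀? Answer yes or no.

n = 122; E_i = n·p_i = [43.57, 26.14, 34.86, 8.71, 8.71]
χ² = (11−43.57)²/43.57 + (12−26.14)²/26.14 + (38−34.86)²/34.86 + (35−8.71)²/8.71 + (26−8.71)²/8.71 = 145.8590
df = 4
p-value (upper-tail) = 0.00000
At α=0.01: p < α → reject H₀

reject H₀: yes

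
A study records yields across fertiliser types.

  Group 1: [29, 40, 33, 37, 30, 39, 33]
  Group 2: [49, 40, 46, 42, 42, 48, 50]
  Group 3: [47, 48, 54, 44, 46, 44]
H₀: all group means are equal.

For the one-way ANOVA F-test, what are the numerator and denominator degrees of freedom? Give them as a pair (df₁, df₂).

degrees of freedom = [2, 17]

k = 3 groups, N = 20 total
df = (k−1, N−k) = (3−1, 20−3) = (2, 17)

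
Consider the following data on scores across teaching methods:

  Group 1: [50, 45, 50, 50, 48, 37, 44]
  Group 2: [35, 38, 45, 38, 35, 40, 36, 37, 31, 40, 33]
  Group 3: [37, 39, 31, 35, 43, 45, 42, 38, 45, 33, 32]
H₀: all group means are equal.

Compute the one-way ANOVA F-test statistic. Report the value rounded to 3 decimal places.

Group means [46.29, 37.09, 38.18], grand mean 39.724
SSB = Σnᵢ(x̄ᵢ−x̄)² = 403.819; SSW = ΣΣ(x−x̄ᵢ)² = 541.974
MSB = 403.819/2 = 201.9095; MSW = 541.974/26 = 20.8452
F = MSB/MSW = 9.6862
df = (2, 26)

test statistic = 9.686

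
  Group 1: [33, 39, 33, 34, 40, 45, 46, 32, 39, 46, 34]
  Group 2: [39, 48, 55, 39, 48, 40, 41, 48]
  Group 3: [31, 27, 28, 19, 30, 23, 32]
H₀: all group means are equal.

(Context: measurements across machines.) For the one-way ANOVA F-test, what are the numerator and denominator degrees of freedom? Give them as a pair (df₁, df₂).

degrees of freedom = [2, 23]

k = 3 groups, N = 26 total
df = (k−1, N−k) = (3−1, 26−3) = (2, 23)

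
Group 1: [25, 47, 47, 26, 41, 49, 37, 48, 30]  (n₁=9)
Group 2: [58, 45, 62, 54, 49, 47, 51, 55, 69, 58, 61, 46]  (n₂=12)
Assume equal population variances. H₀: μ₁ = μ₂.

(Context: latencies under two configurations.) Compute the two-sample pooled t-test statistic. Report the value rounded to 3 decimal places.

test statistic = -4.210

x̄₁=38.889, s₁=9.765, n₁=9
x̄₂=54.583, s₂=7.354, n₂=12
s_p² = [8·9.765² + 11·7.354²]/19 = 71.4635
SE = √(s_p²·(1/9+1/12)) = 3.7277
t = (38.889−54.583)/3.7277 = -4.2102
df = 19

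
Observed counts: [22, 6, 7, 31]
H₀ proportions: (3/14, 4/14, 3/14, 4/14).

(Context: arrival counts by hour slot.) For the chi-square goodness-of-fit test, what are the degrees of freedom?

degrees of freedom = 3

df = k − 1 = 4 − 1 = 3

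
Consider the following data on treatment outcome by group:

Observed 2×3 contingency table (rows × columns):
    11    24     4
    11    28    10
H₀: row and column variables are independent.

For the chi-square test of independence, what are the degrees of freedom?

df = (r−1)(c−1) = (2−1)·(3−1) = 2

degrees of freedom = 2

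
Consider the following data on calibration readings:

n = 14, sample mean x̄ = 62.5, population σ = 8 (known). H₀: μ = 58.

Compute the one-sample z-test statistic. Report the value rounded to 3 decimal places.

test statistic = 2.105

SE = σ/√n = 8/√14 = 2.1381
z = (x̄−μ₀)/SE = (62.5−58)/2.1381 = 2.1047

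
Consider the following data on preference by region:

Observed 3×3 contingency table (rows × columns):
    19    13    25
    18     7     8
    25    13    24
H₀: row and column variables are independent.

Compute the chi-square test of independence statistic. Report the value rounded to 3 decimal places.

test statistic = 4.548

Row totals [57, 33, 62], col totals [62, 33, 57], n=152
χ² = (19−23.25)²/23.25 + (13−12.38)²/12.38 + (25−21.38)²/21.38 + (18−13.46)²/13.46 + (7−7.16)²/7.16 + (8−12.38)²/12.38 + (25−25.29)²/25.29 + (13−13.46)²/13.46 + (24−23.25)²/23.25 = 4.5479
df = 4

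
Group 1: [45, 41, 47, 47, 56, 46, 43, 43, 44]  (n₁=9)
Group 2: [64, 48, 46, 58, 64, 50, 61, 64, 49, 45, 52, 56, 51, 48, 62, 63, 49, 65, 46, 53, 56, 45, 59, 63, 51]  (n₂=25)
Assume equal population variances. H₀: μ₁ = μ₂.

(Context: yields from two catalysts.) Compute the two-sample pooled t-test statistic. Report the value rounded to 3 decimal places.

x̄₁=45.778, s₁=4.324, n₁=9
x̄₂=54.720, s₂=7.021, n₂=25
s_p² = [8·4.324² + 24·7.021²]/32 = 41.6436
SE = √(s_p²·(1/9+1/25)) = 2.5085
t = (45.778−54.720)/2.5085 = -3.5647
df = 32

test statistic = -3.565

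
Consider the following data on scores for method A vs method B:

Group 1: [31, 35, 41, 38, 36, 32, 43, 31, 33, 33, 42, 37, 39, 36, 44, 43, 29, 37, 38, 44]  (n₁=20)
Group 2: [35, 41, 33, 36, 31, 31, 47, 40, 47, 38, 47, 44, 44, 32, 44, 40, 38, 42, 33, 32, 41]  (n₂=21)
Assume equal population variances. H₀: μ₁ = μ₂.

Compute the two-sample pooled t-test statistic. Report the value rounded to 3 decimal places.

test statistic = -1.096

x̄₁=37.100, s₁=4.678, n₁=20
x̄₂=38.857, s₂=5.525, n₂=21
s_p² = [19·4.678² + 20·5.525²]/39 = 26.3172
SE = √(s_p²·(1/20+1/21)) = 1.6028
t = (37.100−38.857)/1.6028 = -1.0963
df = 39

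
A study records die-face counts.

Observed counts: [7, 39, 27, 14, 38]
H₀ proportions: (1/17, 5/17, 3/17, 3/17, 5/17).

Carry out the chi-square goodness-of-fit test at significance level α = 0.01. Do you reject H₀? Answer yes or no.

n = 125; E_i = n·p_i = [7.35, 36.76, 22.06, 22.06, 36.76]
χ² = (7−7.35)²/7.35 + (39−36.76)²/36.76 + (27−22.06)²/22.06 + (14−22.06)²/22.06 + (38−36.76)²/36.76 = 4.2453
df = 4
p-value (upper-tail) = 0.37382
At α=0.01: p ≥ α → fail to reject H₀

reject H₀: no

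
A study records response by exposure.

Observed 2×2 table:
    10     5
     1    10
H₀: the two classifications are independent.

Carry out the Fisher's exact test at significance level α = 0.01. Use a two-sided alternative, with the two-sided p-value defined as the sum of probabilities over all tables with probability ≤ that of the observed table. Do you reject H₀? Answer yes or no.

reject H₀: yes

Margins: r₁=15, r₂=11, c₁=11, c₂=15, n=26
p_obs = C(15,10)·C(11,1)/C(26,11); sum pmf over tables with pmf ≤ p_obs
p-value (two-sided) = 0.00522
At α=0.01: p < α → reject H₀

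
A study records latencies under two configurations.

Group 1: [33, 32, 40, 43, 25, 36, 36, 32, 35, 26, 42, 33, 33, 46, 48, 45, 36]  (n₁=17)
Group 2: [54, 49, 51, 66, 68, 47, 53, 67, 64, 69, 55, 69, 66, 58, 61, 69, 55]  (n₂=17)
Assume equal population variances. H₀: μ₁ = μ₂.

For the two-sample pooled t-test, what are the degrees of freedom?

df = n₁ + n₂ − 2 = 17 + 17 − 2 = 32

degrees of freedom = 32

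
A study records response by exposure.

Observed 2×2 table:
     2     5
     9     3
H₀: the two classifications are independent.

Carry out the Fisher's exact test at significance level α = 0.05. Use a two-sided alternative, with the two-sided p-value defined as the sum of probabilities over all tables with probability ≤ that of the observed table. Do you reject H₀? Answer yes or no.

Margins: r₁=7, r₂=12, c₁=11, c₂=8, n=19
p_obs = C(7,2)·C(12,9)/C(19,11); sum pmf over tables with pmf ≤ p_obs
p-value (two-sided) = 0.07395
At α=0.05: p ≥ α → fail to reject H₀

reject H₀: no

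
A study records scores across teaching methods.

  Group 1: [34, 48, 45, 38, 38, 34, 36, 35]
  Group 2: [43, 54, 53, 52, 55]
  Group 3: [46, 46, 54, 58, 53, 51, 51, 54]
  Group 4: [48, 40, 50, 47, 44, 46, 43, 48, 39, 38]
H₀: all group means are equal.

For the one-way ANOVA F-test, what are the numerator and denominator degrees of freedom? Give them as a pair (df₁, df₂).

degrees of freedom = [3, 27]

k = 4 groups, N = 31 total
df = (k−1, N−k) = (4−1, 31−4) = (3, 27)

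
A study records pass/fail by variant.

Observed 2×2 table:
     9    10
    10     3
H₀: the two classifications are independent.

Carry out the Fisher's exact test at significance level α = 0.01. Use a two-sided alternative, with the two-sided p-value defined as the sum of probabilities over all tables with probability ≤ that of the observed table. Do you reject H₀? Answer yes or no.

reject H₀: no

Margins: r₁=19, r₂=13, c₁=19, c₂=13, n=32
p_obs = C(19,9)·C(13,10)/C(32,19); sum pmf over tables with pmf ≤ p_obs
p-value (two-sided) = 0.14689
At α=0.01: p ≥ α → fail to reject H₀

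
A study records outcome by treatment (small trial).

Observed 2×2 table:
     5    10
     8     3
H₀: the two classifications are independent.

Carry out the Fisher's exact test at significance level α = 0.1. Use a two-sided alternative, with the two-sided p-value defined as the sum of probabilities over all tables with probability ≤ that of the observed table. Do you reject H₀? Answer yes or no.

Margins: r₁=15, r₂=11, c₁=13, c₂=13, n=26
p_obs = C(15,5)·C(11,8)/C(26,13); sum pmf over tables with pmf ≤ p_obs
p-value (two-sided) = 0.11070
At α=0.1: p ≥ α → fail to reject H₀

reject H₀: no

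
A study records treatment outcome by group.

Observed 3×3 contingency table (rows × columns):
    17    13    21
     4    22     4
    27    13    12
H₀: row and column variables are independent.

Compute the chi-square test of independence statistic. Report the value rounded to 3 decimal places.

test statistic = 28.868

Row totals [51, 30, 52], col totals [48, 48, 37], n=133
χ² = (17−18.41)²/18.41 + (13−18.41)²/18.41 + (21−14.19)²/14.19 + (4−10.83)²/10.83 + (22−10.83)²/10.83 + (4−8.35)²/8.35 + (27−18.77)²/18.77 + (13−18.77)²/18.77 + (12−14.47)²/14.47 = 28.8679
df = 4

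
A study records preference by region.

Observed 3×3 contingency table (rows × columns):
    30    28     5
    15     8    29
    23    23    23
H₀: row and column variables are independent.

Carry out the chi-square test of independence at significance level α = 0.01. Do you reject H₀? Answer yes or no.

Row totals [63, 52, 69], col totals [68, 59, 57], n=184
χ² = (30−23.28)²/23.28 + (28−20.20)²/20.20 + (5−19.52)²/19.52 + (15−19.22)²/19.22 + (8−16.67)²/16.67 + (29−16.11)²/16.11 + (23−25.50)²/25.50 + (23−22.12)²/22.12 + (23−21.38)²/21.38 = 31.9038
df = 4
p-value (upper-tail) = 0.00000
At α=0.01: p < α → reject H₀

reject H₀: yes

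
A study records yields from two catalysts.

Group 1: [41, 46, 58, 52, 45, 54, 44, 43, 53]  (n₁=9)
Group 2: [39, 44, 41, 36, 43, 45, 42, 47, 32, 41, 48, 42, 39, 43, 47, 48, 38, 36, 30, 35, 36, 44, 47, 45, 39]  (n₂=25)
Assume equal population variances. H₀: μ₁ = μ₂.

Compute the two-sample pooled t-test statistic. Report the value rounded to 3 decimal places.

test statistic = 3.617

x̄₁=48.444, s₁=5.897, n₁=9
x̄₂=41.080, s₂=4.999, n₂=25
s_p² = [8·5.897² + 24·4.999²]/32 = 27.4394
SE = √(s_p²·(1/9+1/25)) = 2.0363
t = (48.444−41.080)/2.0363 = 3.6166
df = 32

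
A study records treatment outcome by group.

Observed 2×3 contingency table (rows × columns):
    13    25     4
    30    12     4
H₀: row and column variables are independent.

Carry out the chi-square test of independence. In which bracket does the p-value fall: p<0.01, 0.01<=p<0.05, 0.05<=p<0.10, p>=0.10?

Row totals [42, 46], col totals [43, 37, 8], n=88
χ² = (13−20.52)²/20.52 + (25−17.66)²/17.66 + (4−3.82)²/3.82 + (30−22.48)²/22.48 + (12−19.34)²/19.34 + (4−4.18)²/4.18 = 11.1297
df = 2
p-value (upper-tail) = 0.00383
→ bracket: p<0.01

p-value bracket: p<0.01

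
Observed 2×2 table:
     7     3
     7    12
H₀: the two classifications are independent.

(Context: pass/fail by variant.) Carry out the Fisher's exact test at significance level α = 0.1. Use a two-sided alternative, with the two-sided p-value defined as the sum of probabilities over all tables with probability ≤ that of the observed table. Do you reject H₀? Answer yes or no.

Margins: r₁=10, r₂=19, c₁=14, c₂=15, n=29
p_obs = C(10,7)·C(19,7)/C(29,14); sum pmf over tables with pmf ≤ p_obs
p-value (two-sided) = 0.12814
At α=0.1: p ≥ α → fail to reject H₀

reject H₀: no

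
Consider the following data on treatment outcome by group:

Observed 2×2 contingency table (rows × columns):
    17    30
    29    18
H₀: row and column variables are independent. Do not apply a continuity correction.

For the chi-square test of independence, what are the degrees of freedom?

df = (r−1)(c−1) = (2−1)·(2−1) = 1

degrees of freedom = 1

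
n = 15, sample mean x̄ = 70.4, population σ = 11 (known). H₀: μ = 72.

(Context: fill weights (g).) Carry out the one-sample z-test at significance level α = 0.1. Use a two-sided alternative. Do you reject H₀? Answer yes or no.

SE = σ/√n = 11/√15 = 2.8402
z = (x̄−μ₀)/SE = (70.4−72)/2.8402 = -0.5633
p-value (two-sided) = 0.57320
At α=0.1: p ≥ α → fail to reject H₀

reject H₀: no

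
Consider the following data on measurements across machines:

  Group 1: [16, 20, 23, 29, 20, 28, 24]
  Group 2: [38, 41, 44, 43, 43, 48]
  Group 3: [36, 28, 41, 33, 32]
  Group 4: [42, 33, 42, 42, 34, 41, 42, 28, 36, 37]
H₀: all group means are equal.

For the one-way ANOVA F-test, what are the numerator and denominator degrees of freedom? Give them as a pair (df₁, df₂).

degrees of freedom = [3, 24]

k = 4 groups, N = 28 total
df = (k−1, N−k) = (4−1, 28−4) = (3, 24)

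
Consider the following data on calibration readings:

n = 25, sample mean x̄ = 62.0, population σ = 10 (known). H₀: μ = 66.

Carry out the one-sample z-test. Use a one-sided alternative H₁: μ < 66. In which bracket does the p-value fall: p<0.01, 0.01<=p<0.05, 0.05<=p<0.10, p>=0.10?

p-value bracket: 0.01<=p<0.05

SE = σ/√n = 10/√25 = 2.0000
z = (x̄−μ₀)/SE = (62.0−66)/2.0000 = -2.0000
p-value (one-sided, H₁ less) = 0.02275
→ bracket: 0.01<=p<0.05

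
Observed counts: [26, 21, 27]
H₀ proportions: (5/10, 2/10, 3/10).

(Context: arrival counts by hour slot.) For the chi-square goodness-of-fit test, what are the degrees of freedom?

df = k − 1 = 3 − 1 = 2

degrees of freedom = 2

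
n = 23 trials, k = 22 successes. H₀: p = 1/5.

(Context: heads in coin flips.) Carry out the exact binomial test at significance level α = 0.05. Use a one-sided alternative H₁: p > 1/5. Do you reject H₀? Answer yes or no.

reject H₀: yes

Exact binomial: n=23, k=22, p₀=1/5=0.2000
P(X≥22) from Σ C(n,i)·p₀^i·(1−p₀)^(n−i)
p-value (one-sided, H₁ greater) = 0.00000
At α=0.05: p < α → reject H₀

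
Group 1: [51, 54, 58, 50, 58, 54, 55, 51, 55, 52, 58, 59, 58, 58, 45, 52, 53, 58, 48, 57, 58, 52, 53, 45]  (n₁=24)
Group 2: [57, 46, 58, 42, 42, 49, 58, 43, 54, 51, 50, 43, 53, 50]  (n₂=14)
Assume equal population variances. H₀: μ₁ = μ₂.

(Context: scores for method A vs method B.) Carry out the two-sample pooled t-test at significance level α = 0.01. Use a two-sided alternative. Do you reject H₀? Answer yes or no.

reject H₀: no

x̄₁=53.833, s₁=4.135, n₁=24
x̄₂=49.714, s₂=5.850, n₂=14
s_p² = [23·4.135² + 13·5.850²]/36 = 23.2831
SE = √(s_p²·(1/24+1/14)) = 1.6227
t = (53.833−49.714)/1.6227 = 2.5384
df = 36
p-value (two-sided) = 0.01561
At α=0.01: p ≥ α → fail to reject H₀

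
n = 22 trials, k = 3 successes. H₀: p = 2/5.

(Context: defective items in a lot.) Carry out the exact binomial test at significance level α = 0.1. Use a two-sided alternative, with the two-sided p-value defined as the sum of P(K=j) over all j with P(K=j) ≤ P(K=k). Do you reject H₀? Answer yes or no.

Exact binomial: n=22, k=3, p₀=2/5=0.4000
P(X=j) = C(n,j)·p₀^j·(1−p₀)^(n−j); p = Σ P(X=j) over j with P(X=j) ≤ P(X=3)
p-value (two-sided) = 0.01461
At α=0.1: p < α → reject H₀

reject H₀: yes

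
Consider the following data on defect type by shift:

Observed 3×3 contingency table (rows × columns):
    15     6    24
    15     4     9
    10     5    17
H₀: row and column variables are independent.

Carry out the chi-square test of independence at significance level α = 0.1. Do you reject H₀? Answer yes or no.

Row totals [45, 28, 32], col totals [40, 15, 50], n=105
χ² = (15−17.14)²/17.14 + (6−6.43)²/6.43 + (24−21.43)²/21.43 + (15−10.67)²/10.67 + (4−4.00)²/4.00 + (9−13.33)²/13.33 + (10−12.19)²/12.19 + (5−4.57)²/4.57 + (17−15.24)²/15.24 = 4.4113
df = 4
p-value (upper-tail) = 0.35320
At α=0.1: p ≥ α → fail to reject H₀

reject H₀: no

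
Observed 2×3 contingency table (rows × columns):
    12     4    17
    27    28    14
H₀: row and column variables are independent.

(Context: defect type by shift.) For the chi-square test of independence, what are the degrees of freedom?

df = (r−1)(c−1) = (2−1)·(3−1) = 2

degrees of freedom = 2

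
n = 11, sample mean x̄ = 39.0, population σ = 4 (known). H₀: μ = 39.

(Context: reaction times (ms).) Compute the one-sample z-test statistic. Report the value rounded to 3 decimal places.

test statistic = 0.000

SE = σ/√n = 4/√11 = 1.2060
z = (x̄−μ₀)/SE = (39.0−39)/1.2060 = 0.0000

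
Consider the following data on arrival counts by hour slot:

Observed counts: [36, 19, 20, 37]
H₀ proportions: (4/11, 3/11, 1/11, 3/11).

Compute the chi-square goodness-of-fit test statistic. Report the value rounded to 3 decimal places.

test statistic = 15.744

n = 112; E_i = n·p_i = [40.73, 30.55, 10.18, 30.55]
χ² = (36−40.73)²/40.73 + (19−30.55)²/30.55 + (20−10.18)²/10.18 + (37−30.55)²/30.55 = 15.7440
df = 3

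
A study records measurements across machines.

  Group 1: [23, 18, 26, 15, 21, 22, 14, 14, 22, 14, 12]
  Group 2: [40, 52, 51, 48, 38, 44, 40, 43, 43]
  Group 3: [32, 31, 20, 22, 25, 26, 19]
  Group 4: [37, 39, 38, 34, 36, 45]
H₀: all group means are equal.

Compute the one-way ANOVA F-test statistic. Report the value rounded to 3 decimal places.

test statistic = 58.731

Group means [18.27, 44.33, 25.00, 38.17], grand mean 30.424
SSB = Σnᵢ(x̄ᵢ−x̄)² = 3931.045; SSW = ΣΣ(x−x̄ᵢ)² = 647.015
MSB = 3931.045/3 = 1310.3485; MSW = 647.015/29 = 22.3109
F = MSB/MSW = 58.7314
df = (3, 29)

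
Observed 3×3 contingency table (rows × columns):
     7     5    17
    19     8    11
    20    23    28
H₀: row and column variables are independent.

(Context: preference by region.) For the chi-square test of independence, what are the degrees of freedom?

df = (r−1)(c−1) = (3−1)·(3−1) = 4

degrees of freedom = 4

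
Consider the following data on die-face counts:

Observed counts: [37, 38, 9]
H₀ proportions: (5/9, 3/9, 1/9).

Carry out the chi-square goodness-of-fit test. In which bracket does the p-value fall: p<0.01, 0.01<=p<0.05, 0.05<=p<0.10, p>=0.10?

n = 84; E_i = n·p_i = [46.67, 28.00, 9.33]
χ² = (37−46.67)²/46.67 + (38−28.00)²/28.00 + (9−9.33)²/9.33 = 5.5857
df = 2
p-value (upper-tail) = 0.06125
→ bracket: 0.05<=p<0.10

p-value bracket: 0.05<=p<0.10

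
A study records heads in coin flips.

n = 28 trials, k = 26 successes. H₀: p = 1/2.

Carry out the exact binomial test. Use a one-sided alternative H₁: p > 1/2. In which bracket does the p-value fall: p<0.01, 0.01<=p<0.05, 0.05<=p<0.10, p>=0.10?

p-value bracket: p<0.01

Exact binomial: n=28, k=26, p₀=1/2=0.5000
P(X≥26) from Σ C(n,i)·p₀^i·(1−p₀)^(n−i)
p-value (one-sided, H₁ greater) = 0.00000
→ bracket: p<0.01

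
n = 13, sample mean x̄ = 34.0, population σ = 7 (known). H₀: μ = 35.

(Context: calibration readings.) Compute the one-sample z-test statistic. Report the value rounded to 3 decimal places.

test statistic = -0.515

SE = σ/√n = 7/√13 = 1.9415
z = (x̄−μ₀)/SE = (34.0−35)/1.9415 = -0.5151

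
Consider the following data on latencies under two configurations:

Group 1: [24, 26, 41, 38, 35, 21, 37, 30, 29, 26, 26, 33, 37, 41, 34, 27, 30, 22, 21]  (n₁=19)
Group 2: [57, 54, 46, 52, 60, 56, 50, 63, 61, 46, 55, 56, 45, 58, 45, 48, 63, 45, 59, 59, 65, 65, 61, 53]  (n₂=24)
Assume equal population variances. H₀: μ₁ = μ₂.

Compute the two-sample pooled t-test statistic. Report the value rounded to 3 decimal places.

x̄₁=30.421, s₁=6.543, n₁=19
x̄₂=55.083, s₂=6.665, n₂=24
s_p² = [18·6.543² + 23·6.665²]/41 = 43.7187
SE = √(s_p²·(1/19+1/24)) = 2.0304
t = (30.421−55.083)/2.0304 = -12.1464
df = 41

test statistic = -12.146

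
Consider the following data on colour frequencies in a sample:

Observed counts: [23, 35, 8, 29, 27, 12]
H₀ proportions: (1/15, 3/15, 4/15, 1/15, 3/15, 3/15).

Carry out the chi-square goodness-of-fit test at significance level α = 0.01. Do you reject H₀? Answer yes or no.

reject H₀: yes

n = 134; E_i = n·p_i = [8.93, 26.80, 35.73, 8.93, 26.80, 26.80]
χ² = (23−8.93)²/8.93 + (35−26.80)²/26.80 + (8−35.73)²/35.73 + (29−8.93)²/8.93 + (27−26.80)²/26.80 + (12−26.80)²/26.80 = 99.4328
df = 5
p-value (upper-tail) = 0.00000
At α=0.01: p < α → reject H₀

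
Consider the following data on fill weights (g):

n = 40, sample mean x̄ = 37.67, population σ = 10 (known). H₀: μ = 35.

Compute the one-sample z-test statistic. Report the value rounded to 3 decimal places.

SE = σ/√n = 10/√40 = 1.5811
z = (x̄−μ₀)/SE = (37.67−35)/1.5811 = 1.6887

test statistic = 1.689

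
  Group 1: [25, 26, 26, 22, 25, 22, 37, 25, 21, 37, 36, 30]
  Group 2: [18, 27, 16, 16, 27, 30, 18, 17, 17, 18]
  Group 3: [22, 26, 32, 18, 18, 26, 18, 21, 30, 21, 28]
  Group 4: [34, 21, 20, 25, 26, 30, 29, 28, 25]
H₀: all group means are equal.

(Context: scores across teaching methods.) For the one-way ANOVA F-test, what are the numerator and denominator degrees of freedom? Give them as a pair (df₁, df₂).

degrees of freedom = [3, 38]

k = 4 groups, N = 42 total
df = (k−1, N−k) = (4−1, 42−4) = (3, 38)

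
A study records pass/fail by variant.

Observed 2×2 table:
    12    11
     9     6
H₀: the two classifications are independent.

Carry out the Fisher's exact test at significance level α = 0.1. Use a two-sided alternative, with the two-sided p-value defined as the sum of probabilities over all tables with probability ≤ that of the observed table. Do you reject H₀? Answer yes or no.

reject H₀: no

Margins: r₁=23, r₂=15, c₁=21, c₂=17, n=38
p_obs = C(23,12)·C(15,9)/C(38,21); sum pmf over tables with pmf ≤ p_obs
p-value (two-sided) = 0.74421
At α=0.1: p ≥ α → fail to reject H₀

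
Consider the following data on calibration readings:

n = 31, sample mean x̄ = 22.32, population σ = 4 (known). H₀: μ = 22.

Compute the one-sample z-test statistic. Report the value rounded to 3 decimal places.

SE = σ/√n = 4/√31 = 0.7184
z = (x̄−μ₀)/SE = (22.32−22)/0.7184 = 0.4454

test statistic = 0.445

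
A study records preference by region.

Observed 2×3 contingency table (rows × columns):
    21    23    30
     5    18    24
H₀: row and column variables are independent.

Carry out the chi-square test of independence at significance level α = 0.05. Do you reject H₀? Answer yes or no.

reject H₀: no

Row totals [74, 47], col totals [26, 41, 54], n=121
χ² = (21−15.90)²/15.90 + (23−25.07)²/25.07 + (30−33.02)²/33.02 + (5−10.10)²/10.10 + (18−15.93)²/15.93 + (24−20.98)²/20.98 = 5.3649
df = 2
p-value (upper-tail) = 0.06839
At α=0.05: p ≥ α → fail to reject H₀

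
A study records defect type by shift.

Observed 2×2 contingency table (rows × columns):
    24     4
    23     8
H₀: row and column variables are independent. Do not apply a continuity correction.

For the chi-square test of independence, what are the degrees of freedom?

degrees of freedom = 1

df = (r−1)(c−1) = (2−1)·(2−1) = 1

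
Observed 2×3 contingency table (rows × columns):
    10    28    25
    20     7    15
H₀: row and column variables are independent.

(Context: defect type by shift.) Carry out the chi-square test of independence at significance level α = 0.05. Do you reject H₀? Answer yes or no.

Row totals [63, 42], col totals [30, 35, 40], n=105
χ² = (10−18.00)²/18.00 + (28−21.00)²/21.00 + (25−24.00)²/24.00 + (20−12.00)²/12.00 + (7−14.00)²/14.00 + (15−16.00)²/16.00 = 14.8264
df = 2
p-value (upper-tail) = 0.00060
At α=0.05: p < α → reject H₀

reject H₀: yes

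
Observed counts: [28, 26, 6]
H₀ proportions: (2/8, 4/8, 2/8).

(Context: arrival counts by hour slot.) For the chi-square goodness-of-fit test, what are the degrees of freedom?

df = k − 1 = 3 − 1 = 2

degrees of freedom = 2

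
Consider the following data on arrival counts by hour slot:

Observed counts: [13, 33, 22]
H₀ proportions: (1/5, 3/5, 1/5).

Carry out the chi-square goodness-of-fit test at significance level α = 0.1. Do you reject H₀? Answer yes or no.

reject H₀: yes

n = 68; E_i = n·p_i = [13.60, 40.80, 13.60]
χ² = (13−13.60)²/13.60 + (33−40.80)²/40.80 + (22−13.60)²/13.60 = 6.7059
df = 2
p-value (upper-tail) = 0.03498
At α=0.1: p < α → reject H₀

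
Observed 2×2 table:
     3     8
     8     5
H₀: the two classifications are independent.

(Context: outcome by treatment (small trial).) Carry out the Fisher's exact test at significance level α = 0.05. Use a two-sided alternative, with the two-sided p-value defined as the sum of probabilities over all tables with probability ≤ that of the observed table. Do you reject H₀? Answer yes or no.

reject H₀: no

Margins: r₁=11, r₂=13, c₁=11, c₂=13, n=24
p_obs = C(11,3)·C(13,8)/C(24,11); sum pmf over tables with pmf ≤ p_obs
p-value (two-sided) = 0.12280
At α=0.05: p ≥ α → fail to reject H₀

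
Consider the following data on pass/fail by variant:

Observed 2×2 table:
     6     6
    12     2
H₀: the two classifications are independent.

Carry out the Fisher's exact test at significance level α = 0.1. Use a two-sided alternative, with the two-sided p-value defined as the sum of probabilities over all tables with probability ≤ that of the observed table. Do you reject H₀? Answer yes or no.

Margins: r₁=12, r₂=14, c₁=18, c₂=8, n=26
p_obs = C(12,6)·C(14,12)/C(26,18); sum pmf over tables with pmf ≤ p_obs
p-value (two-sided) = 0.08952
At α=0.1: p < α → reject H₀

reject H₀: yes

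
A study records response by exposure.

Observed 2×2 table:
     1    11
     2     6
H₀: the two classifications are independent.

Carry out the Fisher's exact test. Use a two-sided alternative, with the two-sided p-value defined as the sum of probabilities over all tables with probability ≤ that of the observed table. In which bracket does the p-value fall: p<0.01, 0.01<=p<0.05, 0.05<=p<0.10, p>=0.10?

Margins: r₁=12, r₂=8, c₁=3, c₂=17, n=20
p_obs = C(12,1)·C(8,2)/C(20,3); sum pmf over tables with pmf ≤ p_obs
p-value (two-sided) = 0.53684
→ bracket: p>=0.10

p-value bracket: p>=0.10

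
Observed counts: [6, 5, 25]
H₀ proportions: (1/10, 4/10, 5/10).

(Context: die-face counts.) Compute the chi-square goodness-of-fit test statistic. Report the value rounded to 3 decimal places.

test statistic = 10.458

n = 36; E_i = n·p_i = [3.60, 14.40, 18.00]
χ² = (6−3.60)²/3.60 + (5−14.40)²/14.40 + (25−18.00)²/18.00 = 10.4583
df = 2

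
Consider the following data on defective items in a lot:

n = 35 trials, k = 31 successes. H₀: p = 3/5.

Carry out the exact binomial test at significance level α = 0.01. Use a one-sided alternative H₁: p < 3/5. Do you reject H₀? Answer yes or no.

Exact binomial: n=35, k=31, p₀=3/5=0.6000
P(X≤31) from Σ C(n,i)·p₀^i·(1−p₀)^(n−i)
p-value (one-sided, H₁ less) = 0.99996
At α=0.01: p ≥ α → fail to reject H₀

reject H₀: no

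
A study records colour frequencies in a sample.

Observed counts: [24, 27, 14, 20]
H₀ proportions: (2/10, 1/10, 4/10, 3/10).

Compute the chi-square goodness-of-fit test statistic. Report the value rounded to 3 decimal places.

n = 85; E_i = n·p_i = [17.00, 8.50, 34.00, 25.50]
χ² = (24−17.00)²/17.00 + (27−8.50)²/8.50 + (14−34.00)²/34.00 + (20−25.50)²/25.50 = 56.0980
df = 3

test statistic = 56.098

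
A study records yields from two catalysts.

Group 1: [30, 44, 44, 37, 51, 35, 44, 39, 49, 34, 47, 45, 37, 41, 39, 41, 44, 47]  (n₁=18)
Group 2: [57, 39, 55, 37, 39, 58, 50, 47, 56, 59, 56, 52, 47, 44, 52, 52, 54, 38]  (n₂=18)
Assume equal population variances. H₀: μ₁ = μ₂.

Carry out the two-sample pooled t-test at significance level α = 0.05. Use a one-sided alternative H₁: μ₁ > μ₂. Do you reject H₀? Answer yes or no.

x̄₁=41.556, s₁=5.575, n₁=18
x̄₂=49.556, s₂=7.374, n₂=18
s_p² = [17·5.575² + 17·7.374²]/34 = 42.7320
SE = √(s_p²·(1/18+1/18)) = 2.1790
t = (41.556−49.556)/2.1790 = -3.6714
df = 34
p-value (one-sided, H₁ greater) = 0.99959
At α=0.05: p ≥ α → fail to reject H₀

reject H₀: no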